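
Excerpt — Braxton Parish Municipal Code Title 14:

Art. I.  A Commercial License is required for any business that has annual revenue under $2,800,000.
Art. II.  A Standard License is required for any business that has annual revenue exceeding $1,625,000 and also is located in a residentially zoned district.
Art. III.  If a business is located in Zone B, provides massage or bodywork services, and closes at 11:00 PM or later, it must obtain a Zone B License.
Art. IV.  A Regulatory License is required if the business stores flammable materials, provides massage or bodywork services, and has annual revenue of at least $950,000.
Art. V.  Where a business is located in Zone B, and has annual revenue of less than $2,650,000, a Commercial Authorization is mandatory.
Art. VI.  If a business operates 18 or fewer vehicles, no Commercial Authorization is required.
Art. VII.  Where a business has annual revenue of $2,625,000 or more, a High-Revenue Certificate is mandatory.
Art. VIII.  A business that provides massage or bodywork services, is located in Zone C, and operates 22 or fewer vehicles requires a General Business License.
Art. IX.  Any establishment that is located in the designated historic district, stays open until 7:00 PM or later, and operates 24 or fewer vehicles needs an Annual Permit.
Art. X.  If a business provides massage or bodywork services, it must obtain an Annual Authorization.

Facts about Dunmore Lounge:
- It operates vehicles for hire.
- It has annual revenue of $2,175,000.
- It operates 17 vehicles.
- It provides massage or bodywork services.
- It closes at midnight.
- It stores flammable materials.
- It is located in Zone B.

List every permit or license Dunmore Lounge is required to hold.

Annual Authorization, Commercial License, Regulatory License, Zone B License

Art. I. revenue $2,175,000 < $2,800,000 → Commercial License required.
Art. II. revenue $2,175,000 > $1,625,000; is located in Zone B (not: is located in a residentially zoned district) → Standard License not required.
Art. III. is located in Zone B; provides massage or bodywork services; closes midnight, after 11:00 PM → Zone B License required.
Art. IV. stores flammable materials; provides massage or bodywork services; revenue $2,175,000 ≥ $950,000 → Regulatory License required.
Art. V. is located in Zone B; revenue $2,175,000 < $2,650,000 → Commercial Authorization required.
Art. VI. vehicles 17 ≤ 18 → exempt from Commercial Authorization.
Art. VII. revenue $2,175,000 < $2,625,000 → High-Revenue Certificate not required.
Art. VIII. provides massage or bodywork services; is located in Zone B (not: is located in Zone C); vehicles 17 ≤ 22 → General Business License not required.
Art. IX. is located in Zone B (not: is located in the designated historic district); closes midnight, after 7:00 PM; vehicles 17 ≤ 24 → Annual Permit not required.
Art. X. provides massage or bodywork services → Annual Authorization required.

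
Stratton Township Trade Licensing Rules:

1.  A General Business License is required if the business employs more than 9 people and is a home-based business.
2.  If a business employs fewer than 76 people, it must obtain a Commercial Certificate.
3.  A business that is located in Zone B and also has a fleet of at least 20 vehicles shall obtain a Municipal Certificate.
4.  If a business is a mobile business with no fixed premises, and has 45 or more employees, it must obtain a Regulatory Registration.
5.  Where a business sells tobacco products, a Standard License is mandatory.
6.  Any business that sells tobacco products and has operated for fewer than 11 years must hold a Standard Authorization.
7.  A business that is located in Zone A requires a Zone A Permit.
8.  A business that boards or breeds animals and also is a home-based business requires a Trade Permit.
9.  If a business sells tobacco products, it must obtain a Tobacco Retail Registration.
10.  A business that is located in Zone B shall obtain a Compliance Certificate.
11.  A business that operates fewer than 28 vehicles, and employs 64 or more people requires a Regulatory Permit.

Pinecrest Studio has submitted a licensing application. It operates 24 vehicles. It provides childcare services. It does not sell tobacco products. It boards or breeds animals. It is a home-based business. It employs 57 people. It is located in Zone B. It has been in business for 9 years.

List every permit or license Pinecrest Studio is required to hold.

1. employees 57 > 9; is a home-based business → General Business License required.
2. employees 57 < 76 → Commercial Certificate required.
3. is located in Zone B; vehicles 24 ≥ 20 → Municipal Certificate required.
4. is a home-based business (not: is a mobile business with no fixed premises); employees 57 ≥ 45 → Regulatory Registration not required.
5. does not sell tobacco products → Standard License not required.
6. does not sell tobacco products; years in business 9 < 11 → Standard Authorization not required.
7. is located in Zone B (not: is located in Zone A) → Zone A Permit not required.
8. boards or breeds animals; is a home-based business → Trade Permit required.
9. does not sell tobacco products → Tobacco Retail Registration not required.
10. is located in Zone B → Compliance Certificate required.
11. vehicles 24 < 28; employees 57 < 64 → Regulatory Permit not required.

Commercial Certificate, Compliance Certificate, General Business License, Municipal Certificate, Trade Permit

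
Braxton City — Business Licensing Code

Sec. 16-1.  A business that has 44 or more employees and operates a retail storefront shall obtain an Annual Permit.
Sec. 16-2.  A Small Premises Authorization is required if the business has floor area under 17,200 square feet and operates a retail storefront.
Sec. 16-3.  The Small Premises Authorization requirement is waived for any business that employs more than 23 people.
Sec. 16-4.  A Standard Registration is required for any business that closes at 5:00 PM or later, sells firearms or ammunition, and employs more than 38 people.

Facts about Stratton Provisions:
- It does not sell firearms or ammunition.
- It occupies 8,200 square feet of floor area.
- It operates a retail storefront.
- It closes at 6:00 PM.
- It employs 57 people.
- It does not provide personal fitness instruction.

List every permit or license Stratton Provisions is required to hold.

Annual Permit

Sec. 16-1. employees 57 ≥ 44; operates a retail storefront → Annual Permit required.
Sec. 16-2. floor area 8,200 square feet < 17,200 square feet; operates a retail storefront → Small Premises Authorization required.
Sec. 16-3. employees 57 > 23 → exempt from Small Premises Authorization.
Sec. 16-4. closes 6:00 PM, after 5:00 PM; does not sell firearms or ammunition; employees 57 > 38 → Standard Registration not required.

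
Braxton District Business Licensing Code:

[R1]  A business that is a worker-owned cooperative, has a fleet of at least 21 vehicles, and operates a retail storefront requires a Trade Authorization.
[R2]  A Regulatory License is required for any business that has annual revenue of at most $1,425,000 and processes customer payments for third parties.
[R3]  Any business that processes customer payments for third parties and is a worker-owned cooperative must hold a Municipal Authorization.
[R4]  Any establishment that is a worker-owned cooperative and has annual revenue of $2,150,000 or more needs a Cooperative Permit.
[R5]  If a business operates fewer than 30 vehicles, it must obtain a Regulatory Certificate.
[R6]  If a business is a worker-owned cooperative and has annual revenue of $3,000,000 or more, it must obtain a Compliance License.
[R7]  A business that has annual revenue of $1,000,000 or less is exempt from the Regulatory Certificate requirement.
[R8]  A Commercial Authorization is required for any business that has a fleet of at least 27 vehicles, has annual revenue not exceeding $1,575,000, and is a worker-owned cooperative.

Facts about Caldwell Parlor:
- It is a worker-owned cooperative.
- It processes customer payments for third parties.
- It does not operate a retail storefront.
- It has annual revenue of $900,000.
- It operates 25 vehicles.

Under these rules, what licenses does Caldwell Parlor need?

[R1] is a worker-owned cooperative; vehicles 25 ≥ 21; does not operate a retail storefront → Trade Authorization not required.
[R2] revenue $900,000 ≤ $1,425,000; processes customer payments for third parties → Regulatory License required.
[R3] processes customer payments for third parties; is a worker-owned cooperative → Municipal Authorization required.
[R4] is a worker-owned cooperative; revenue $900,000 < $2,150,000 → Cooperative Permit not required.
[R5] vehicles 25 < 30 → Regulatory Certificate required.
[R6] is a worker-owned cooperative; revenue $900,000 < $3,000,000 → Compliance License not required.
[R7] revenue $900,000 ≤ $1,000,000 → exempt from Regulatory Certificate.
[R8] vehicles 25 < 27; revenue $900,000 ≤ $1,575,000; is a worker-owned cooperative → Commercial Authorization not required.

Municipal Authorization, Regulatory License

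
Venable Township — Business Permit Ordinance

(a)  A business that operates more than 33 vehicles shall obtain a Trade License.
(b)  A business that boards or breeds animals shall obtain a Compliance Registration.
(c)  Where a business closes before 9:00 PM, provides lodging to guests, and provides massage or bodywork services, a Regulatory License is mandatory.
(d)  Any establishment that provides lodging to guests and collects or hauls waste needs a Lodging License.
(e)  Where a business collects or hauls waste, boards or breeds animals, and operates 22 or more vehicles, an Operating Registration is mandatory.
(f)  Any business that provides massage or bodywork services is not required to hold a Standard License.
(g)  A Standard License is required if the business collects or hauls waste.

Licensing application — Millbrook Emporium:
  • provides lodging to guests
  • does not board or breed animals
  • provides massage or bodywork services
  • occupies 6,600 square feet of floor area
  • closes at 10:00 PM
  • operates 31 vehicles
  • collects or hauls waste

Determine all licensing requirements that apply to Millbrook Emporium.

(a) vehicles 31 ≤ 33 → Trade License not required.
(b) does not board or breed animals → Compliance Registration not required.
(c) closes 10:00 PM, after 9:00 PM; provides lodging to guests; provides massage or bodywork services → Regulatory License not required.
(d) provides lodging to guests; collects or hauls waste → Lodging License required.
(e) collects or hauls waste; does not board or breed animals; vehicles 31 ≥ 22 → Operating Registration not required.
(f) provides massage or bodywork services → exempt from Standard License.
(g) collects or hauls waste → Standard License required.

Lodging License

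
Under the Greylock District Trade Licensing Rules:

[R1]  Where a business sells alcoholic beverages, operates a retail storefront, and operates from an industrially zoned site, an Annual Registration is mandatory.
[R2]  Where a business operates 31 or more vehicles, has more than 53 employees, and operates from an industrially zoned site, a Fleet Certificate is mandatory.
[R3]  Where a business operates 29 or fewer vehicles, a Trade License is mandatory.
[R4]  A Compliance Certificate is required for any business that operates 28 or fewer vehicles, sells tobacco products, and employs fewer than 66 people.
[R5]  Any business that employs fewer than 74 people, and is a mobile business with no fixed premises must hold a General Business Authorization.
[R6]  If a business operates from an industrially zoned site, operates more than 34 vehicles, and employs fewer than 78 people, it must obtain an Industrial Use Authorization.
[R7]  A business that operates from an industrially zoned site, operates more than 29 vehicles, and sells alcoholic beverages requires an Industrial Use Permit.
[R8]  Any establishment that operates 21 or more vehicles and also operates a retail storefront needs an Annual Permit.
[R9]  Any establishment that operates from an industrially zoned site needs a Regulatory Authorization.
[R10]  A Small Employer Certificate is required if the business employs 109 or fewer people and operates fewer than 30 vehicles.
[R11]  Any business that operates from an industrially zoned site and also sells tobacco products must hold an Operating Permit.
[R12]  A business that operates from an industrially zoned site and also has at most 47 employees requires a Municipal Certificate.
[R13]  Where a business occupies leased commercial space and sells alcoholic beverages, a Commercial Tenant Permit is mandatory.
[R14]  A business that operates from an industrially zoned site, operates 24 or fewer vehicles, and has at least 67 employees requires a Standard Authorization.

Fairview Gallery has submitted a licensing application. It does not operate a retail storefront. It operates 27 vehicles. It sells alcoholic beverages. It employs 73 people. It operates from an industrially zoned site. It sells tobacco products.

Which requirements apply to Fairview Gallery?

[R1] sells alcoholic beverages; does not operate a retail storefront; operates from an industrially zoned site → Annual Registration not required.
[R2] vehicles 27 < 31; employees 73 > 53; operates from an industrially zoned site → Fleet Certificate not required.
[R3] vehicles 27 ≤ 29 → Trade License required.
[R4] vehicles 27 ≤ 28; sells tobacco products; employees 73 ≥ 66 → Compliance Certificate not required.
[R5] employees 73 < 74; operates from an industrially zoned site (not: is a mobile business with no fixed premises) → General Business Authorization not required.
[R6] operates from an industrially zoned site; vehicles 27 ≤ 34; employees 73 < 78 → Industrial Use Authorization not required.
[R7] operates from an industrially zoned site; vehicles 27 ≤ 29; sells alcoholic beverages → Industrial Use Permit not required.
[R8] vehicles 27 ≥ 21; does not operate a retail storefront → Annual Permit not required.
[R9] operates from an industrially zoned site → Regulatory Authorization required.
[R10] employees 73 ≤ 109; vehicles 27 < 30 → Small Employer Certificate required.
[R11] operates from an industrially zoned site; sells tobacco products → Operating Permit required.
[R12] operates from an industrially zoned site; employees 73 > 47 → Municipal Certificate not required.
[R13] operates from an industrially zoned site (not: occupies leased commercial space); sells alcoholic beverages → Commercial Tenant Permit not required.
[R14] operates from an industrially zoned site; vehicles 27 > 24; employees 73 ≥ 67 → Standard Authorization not required.

Operating Permit, Regulatory Authorization, Small Employer Certificate, Trade License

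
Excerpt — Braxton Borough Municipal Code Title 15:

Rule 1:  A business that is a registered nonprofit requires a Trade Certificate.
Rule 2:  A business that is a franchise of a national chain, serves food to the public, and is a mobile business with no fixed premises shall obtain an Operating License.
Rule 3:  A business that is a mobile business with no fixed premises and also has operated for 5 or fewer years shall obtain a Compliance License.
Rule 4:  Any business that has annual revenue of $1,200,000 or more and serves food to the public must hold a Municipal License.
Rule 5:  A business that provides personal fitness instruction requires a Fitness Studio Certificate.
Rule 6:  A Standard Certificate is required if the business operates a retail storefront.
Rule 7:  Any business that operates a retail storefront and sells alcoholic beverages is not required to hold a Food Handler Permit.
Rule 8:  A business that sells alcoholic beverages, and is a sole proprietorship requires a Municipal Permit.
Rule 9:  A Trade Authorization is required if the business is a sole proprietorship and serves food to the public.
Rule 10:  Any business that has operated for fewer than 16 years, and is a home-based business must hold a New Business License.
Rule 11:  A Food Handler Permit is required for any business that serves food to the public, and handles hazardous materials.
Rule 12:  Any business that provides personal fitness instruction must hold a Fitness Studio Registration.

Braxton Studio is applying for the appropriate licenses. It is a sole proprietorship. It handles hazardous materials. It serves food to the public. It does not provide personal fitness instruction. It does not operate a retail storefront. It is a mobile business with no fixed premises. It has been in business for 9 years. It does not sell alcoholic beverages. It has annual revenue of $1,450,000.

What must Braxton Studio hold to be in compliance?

Rule 1: is a sole proprietorship (not: is a registered nonprofit) → Trade Certificate not required.
Rule 2: is a sole proprietorship (not: is a franchise of a national chain); serves food to the public; is a mobile business with no fixed premises → Operating License not required.
Rule 3: is a mobile business with no fixed premises; years in business 9 > 5 → Compliance License not required.
Rule 4: revenue $1,450,000 ≥ $1,200,000; serves food to the public → Municipal License required.
Rule 5: does not provide personal fitness instruction → Fitness Studio Certificate not required.
Rule 6: does not operate a retail storefront → Standard Certificate not required.
Rule 7: does not operate a retail storefront; does not sell alcoholic beverages → Food Handler Permit exemption does not apply.
Rule 8: does not sell alcoholic beverages; is a sole proprietorship → Municipal Permit not required.
Rule 9: is a sole proprietorship; serves food to the public → Trade Authorization required.
Rule 10: years in business 9 < 16; is a mobile business with no fixed premises (not: is a home-based business) → New Business License not required.
Rule 11: serves food to the public; handles hazardous materials → Food Handler Permit required.
Rule 12: does not provide personal fitness instruction → Fitness Studio Registration not required.

Food Handler Permit, Municipal License, Trade Authorization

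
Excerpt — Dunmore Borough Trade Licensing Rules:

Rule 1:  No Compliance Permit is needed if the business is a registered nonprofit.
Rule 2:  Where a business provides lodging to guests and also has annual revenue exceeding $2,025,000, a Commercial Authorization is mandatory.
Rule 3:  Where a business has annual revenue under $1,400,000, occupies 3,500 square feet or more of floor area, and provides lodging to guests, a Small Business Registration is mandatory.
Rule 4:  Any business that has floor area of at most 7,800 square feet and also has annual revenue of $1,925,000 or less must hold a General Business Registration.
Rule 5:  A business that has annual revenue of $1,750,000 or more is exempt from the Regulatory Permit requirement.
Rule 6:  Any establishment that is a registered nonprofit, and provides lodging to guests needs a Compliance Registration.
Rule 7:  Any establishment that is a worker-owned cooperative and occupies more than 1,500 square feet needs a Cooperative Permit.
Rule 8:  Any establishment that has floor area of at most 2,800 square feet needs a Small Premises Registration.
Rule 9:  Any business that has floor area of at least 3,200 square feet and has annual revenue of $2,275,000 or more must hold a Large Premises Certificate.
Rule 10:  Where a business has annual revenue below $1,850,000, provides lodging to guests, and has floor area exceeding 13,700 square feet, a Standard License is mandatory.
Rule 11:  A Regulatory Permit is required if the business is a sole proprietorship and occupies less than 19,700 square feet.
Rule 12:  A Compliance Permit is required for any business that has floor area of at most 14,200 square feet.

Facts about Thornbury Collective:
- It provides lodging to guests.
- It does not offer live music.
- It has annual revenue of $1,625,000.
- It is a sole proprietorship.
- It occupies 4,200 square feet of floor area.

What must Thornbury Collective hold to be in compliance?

Rule 1: is a sole proprietorship (not: is a registered nonprofit) → Compliance Permit exemption does not apply.
Rule 2: provides lodging to guests; revenue $1,625,000 ≤ $2,025,000 → Commercial Authorization not required.
Rule 3: revenue $1,625,000 ≥ $1,400,000; floor area 4,200 square feet ≥ 3,500 square feet; provides lodging to guests → Small Business Registration not required.
Rule 4: floor area 4,200 square feet ≤ 7,800 square feet; revenue $1,625,000 ≤ $1,925,000 → General Business Registration required.
Rule 5: revenue $1,625,000 < $1,750,000 → Regulatory Permit exemption does not apply.
Rule 6: is a sole proprietorship (not: is a registered nonprofit); provides lodging to guests → Compliance Registration not required.
Rule 7: is a sole proprietorship (not: is a worker-owned cooperative); floor area 4,200 square feet > 1,500 square feet → Cooperative Permit not required.
Rule 8: floor area 4,200 square feet > 2,800 square feet → Small Premises Registration not required.
Rule 9: floor area 4,200 square feet ≥ 3,200 square feet; revenue $1,625,000 < $2,275,000 → Large Premises Certificate not required.
Rule 10: revenue $1,625,000 < $1,850,000; provides lodging to guests; floor area 4,200 square feet ≤ 13,700 square feet → Standard License not required.
Rule 11: is a sole proprietorship; floor area 4,200 square feet < 19,700 square feet → Regulatory Permit required.
Rule 12: floor area 4,200 square feet ≤ 14,200 square feet → Compliance Permit required.

Compliance Permit, General Business Registration, Regulatory Permit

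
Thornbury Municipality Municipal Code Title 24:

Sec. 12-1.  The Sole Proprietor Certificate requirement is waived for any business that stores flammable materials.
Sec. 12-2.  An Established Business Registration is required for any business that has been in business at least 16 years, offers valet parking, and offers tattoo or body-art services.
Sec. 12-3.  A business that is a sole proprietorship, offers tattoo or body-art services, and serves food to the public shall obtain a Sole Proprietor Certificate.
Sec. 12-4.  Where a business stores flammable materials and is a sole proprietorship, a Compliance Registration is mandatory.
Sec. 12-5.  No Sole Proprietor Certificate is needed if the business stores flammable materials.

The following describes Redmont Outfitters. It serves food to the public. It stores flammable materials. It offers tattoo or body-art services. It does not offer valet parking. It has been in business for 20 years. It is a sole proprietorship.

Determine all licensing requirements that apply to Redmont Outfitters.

Sec. 12-1. stores flammable materials → exempt from Sole Proprietor Certificate.
Sec. 12-2. years in business 20 ≥ 16; does not offer valet parking; offers tattoo or body-art services → Established Business Registration not required.
Sec. 12-3. is a sole proprietorship; offers tattoo or body-art services; serves food to the public → Sole Proprietor Certificate required.
Sec. 12-4. stores flammable materials; is a sole proprietorship → Compliance Registration required.
Sec. 12-5. stores flammable materials → exempt from Sole Proprietor Certificate.

Compliance Registration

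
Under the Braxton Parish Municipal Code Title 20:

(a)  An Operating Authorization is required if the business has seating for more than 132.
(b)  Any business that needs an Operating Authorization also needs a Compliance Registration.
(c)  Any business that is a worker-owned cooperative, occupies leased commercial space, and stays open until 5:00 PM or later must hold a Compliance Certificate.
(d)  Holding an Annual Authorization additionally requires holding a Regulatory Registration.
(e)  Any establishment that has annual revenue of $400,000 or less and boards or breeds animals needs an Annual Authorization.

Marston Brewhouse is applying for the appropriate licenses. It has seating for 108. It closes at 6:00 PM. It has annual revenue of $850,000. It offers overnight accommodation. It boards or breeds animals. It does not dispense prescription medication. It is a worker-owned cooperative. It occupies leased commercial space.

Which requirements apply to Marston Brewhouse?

(a) seating 108 ≤ 132 → Operating Authorization not required.
(b) Operating Authorization is not required → no effect.
(c) is a worker-owned cooperative; occupies leased commercial space; closes 6:00 PM, after 5:00 PM → Compliance Certificate required.
(d) Annual Authorization is not required → no effect.
(e) revenue $850,000 > $400,000; boards or breeds animals → Annual Authorization not required.

Compliance Certificate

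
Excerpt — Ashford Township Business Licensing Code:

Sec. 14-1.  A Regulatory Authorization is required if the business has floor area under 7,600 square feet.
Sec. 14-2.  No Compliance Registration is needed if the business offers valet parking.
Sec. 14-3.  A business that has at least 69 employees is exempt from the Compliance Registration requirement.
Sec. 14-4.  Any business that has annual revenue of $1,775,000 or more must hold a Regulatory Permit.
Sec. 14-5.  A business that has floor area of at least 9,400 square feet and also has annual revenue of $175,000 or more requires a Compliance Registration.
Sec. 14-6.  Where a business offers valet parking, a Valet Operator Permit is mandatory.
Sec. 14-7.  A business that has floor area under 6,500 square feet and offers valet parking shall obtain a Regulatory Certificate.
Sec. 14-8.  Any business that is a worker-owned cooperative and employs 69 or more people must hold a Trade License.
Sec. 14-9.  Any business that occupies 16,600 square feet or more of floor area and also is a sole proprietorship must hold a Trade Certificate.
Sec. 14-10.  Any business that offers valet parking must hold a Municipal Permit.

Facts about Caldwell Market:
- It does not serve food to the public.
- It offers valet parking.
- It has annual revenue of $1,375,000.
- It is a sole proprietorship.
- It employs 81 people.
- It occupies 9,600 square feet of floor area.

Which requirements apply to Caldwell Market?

Municipal Permit, Valet Operator Permit

Sec. 14-1. floor area 9,600 square feet ≥ 7,600 square feet → Regulatory Authorization not required.
Sec. 14-2. offers valet parking → exempt from Compliance Registration.
Sec. 14-3. employees 81 ≥ 69 → exempt from Compliance Registration.
Sec. 14-4. revenue $1,375,000 < $1,775,000 → Regulatory Permit not required.
Sec. 14-5. floor area 9,600 square feet ≥ 9,400 square feet; revenue $1,375,000 ≥ $175,000 → Compliance Registration required.
Sec. 14-6. offers valet parking → Valet Operator Permit required.
Sec. 14-7. floor area 9,600 square feet ≥ 6,500 square feet; offers valet parking → Regulatory Certificate not required.
Sec. 14-8. is a sole proprietorship (not: is a worker-owned cooperative); employees 81 ≥ 69 → Trade License not required.
Sec. 14-9. floor area 9,600 square feet < 16,600 square feet; is a sole proprietorship → Trade Certificate not required.
Sec. 14-10. offers valet parking → Municipal Permit required.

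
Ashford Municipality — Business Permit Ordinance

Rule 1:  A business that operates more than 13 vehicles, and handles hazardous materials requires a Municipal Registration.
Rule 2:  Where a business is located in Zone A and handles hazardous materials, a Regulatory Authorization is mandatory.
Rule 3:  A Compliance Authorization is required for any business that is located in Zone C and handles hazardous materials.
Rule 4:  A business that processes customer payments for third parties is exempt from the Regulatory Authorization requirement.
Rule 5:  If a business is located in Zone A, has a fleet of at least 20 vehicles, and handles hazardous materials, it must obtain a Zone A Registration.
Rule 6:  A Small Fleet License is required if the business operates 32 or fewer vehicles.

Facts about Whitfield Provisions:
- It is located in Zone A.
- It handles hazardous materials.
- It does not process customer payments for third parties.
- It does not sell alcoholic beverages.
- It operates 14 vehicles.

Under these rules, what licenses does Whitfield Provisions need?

Rule 1: vehicles 14 > 13; handles hazardous materials → Municipal Registration required.
Rule 2: is located in Zone A; handles hazardous materials → Regulatory Authorization required.
Rule 3: is located in Zone A (not: is located in Zone C); handles hazardous materials → Compliance Authorization not required.
Rule 4: does not process customer payments for third parties → Regulatory Authorization exemption does not apply.
Rule 5: is located in Zone A; vehicles 14 < 20; handles hazardous materials → Zone A Registration not required.
Rule 6: vehicles 14 ≤ 32 → Small Fleet License required.

Municipal Registration, Regulatory Authorization, Small Fleet License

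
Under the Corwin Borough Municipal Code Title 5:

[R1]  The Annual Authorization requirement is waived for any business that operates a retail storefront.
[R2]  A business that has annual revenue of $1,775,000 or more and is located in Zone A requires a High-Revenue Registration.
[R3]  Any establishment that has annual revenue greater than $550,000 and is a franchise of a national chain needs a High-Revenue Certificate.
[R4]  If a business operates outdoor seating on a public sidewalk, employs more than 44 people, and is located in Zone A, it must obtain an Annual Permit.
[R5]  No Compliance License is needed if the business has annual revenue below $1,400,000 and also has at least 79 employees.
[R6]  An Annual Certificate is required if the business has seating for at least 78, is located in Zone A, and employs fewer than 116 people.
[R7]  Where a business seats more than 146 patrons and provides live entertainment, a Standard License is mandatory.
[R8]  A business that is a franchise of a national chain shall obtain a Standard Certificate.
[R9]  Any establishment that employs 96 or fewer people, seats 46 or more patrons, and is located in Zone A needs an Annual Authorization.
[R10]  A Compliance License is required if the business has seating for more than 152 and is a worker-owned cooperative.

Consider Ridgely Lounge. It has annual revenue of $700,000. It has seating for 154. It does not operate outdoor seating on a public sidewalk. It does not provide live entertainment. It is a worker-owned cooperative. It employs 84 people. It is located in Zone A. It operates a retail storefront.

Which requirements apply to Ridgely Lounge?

[R1] operates a retail storefront → exempt from Annual Authorization.
[R2] revenue $700,000 < $1,775,000; is located in Zone A → High-Revenue Registration not required.
[R3] revenue $700,000 > $550,000; is a worker-owned cooperative (not: is a franchise of a national chain) → High-Revenue Certificate not required.
[R4] does not operate outdoor seating on a public sidewalk; employees 84 > 44; is located in Zone A → Annual Permit not required.
[R5] revenue $700,000 < $1,400,000; employees 84 ≥ 79 → exempt from Compliance License.
[R6] seating 154 ≥ 78; is located in Zone A; employees 84 < 116 → Annual Certificate required.
[R7] seating 154 > 146; does not provide live entertainment → Standard License not required.
[R8] is a worker-owned cooperative (not: is a franchise of a national chain) → Standard Certificate not required.
[R9] employees 84 ≤ 96; seating 154 ≥ 46; is located in Zone A → Annual Authorization required.
[R10] seating 154 > 152; is a worker-owned cooperative → Compliance License required.

Annual Certificate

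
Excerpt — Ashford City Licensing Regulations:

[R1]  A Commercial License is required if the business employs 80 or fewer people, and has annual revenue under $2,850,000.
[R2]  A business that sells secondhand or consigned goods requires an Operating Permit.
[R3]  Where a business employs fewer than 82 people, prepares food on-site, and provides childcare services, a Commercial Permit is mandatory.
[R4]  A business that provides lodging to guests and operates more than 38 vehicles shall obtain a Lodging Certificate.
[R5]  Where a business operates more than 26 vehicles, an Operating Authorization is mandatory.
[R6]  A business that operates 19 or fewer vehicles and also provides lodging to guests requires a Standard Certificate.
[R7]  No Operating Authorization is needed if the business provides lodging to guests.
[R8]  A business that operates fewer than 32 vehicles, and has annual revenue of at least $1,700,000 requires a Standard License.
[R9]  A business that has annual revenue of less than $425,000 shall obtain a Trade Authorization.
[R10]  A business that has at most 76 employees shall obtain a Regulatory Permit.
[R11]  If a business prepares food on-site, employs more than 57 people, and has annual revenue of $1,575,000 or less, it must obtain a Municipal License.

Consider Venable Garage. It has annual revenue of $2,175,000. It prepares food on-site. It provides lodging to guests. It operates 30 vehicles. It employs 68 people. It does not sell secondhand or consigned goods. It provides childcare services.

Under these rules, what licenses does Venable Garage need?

Commercial License, Commercial Permit, Regulatory Permit, Standard License

[R1] employees 68 ≤ 80; revenue $2,175,000 < $2,850,000 → Commercial License required.
[R2] does not sell secondhand or consigned goods → Operating Permit not required.
[R3] employees 68 < 82; prepares food on-site; provides childcare services → Commercial Permit required.
[R4] provides lodging to guests; vehicles 30 ≤ 38 → Lodging Certificate not required.
[R5] vehicles 30 > 26 → Operating Authorization required.
[R6] vehicles 30 > 19; provides lodging to guests → Standard Certificate not required.
[R7] provides lodging to guests → exempt from Operating Authorization.
[R8] vehicles 30 < 32; revenue $2,175,000 ≥ $1,700,000 → Standard License required.
[R9] revenue $2,175,000 ≥ $425,000 → Trade Authorization not required.
[R10] employees 68 ≤ 76 → Regulatory Permit required.
[R11] prepares food on-site; employees 68 > 57; revenue $2,175,000 > $1,575,000 → Municipal License not required.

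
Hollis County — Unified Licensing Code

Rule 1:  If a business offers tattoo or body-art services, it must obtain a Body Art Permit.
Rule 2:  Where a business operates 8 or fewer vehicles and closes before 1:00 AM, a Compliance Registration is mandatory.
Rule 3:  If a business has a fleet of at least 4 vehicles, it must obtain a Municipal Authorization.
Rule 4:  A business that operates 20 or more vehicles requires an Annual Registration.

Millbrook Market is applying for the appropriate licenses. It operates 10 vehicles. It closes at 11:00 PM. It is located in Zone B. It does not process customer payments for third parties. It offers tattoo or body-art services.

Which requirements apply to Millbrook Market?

Body Art Permit, Municipal Authorization

Rule 1: offers tattoo or body-art services → Body Art Permit required.
Rule 2: vehicles 10 > 8; closes 11:00 PM, at/before 1:00 AM → Compliance Registration not required.
Rule 3: vehicles 10 ≥ 4 → Municipal Authorization required.
Rule 4: vehicles 10 < 20 → Annual Registration not required.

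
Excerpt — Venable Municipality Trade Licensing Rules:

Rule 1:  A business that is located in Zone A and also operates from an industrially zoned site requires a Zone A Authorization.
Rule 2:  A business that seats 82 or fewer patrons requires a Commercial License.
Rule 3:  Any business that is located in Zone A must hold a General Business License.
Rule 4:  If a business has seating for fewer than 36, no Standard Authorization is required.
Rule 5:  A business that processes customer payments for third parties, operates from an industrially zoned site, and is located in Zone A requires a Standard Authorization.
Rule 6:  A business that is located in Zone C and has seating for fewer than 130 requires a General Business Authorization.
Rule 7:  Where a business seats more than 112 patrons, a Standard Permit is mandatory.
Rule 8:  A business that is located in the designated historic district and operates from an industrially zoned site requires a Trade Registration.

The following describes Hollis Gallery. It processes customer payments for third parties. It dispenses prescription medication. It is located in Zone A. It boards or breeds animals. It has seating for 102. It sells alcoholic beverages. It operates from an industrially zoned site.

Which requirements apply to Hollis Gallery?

Rule 1: is located in Zone A; operates from an industrially zoned site → Zone A Authorization required.
Rule 2: seating 102 > 82 → Commercial License not required.
Rule 3: is located in Zone A → General Business License required.
Rule 4: seating 102 ≥ 36 → Standard Authorization exemption does not apply.
Rule 5: processes customer payments for third parties; operates from an industrially zoned site; is located in Zone A → Standard Authorization required.
Rule 6: is located in Zone A (not: is located in Zone C); seating 102 < 130 → General Business Authorization not required.
Rule 7: seating 102 ≤ 112 → Standard Permit not required.
Rule 8: is located in Zone A (not: is located in the designated historic district); operates from an industrially zoned site → Trade Registration not required.

General Business License, Standard Authorization, Zone A Authorization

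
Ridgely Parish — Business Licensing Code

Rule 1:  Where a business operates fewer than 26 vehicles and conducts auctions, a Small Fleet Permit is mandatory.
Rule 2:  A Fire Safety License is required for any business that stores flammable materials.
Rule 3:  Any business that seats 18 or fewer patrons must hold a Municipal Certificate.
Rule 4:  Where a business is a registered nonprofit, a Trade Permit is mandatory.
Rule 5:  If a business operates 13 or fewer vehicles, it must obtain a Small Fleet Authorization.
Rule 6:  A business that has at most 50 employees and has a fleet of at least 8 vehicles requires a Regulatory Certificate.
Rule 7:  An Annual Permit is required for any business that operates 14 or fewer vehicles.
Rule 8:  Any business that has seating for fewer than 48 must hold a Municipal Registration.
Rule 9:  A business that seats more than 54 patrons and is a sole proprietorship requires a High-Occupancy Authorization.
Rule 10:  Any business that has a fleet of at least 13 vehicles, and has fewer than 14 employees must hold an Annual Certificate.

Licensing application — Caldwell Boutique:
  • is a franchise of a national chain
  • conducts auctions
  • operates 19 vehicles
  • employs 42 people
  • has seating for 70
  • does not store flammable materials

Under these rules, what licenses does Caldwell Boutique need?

Regulatory Certificate, Small Fleet Permit

Rule 1: vehicles 19 < 26; conducts auctions → Small Fleet Permit required.
Rule 2: does not store flammable materials → Fire Safety License not required.
Rule 3: seating 70 > 18 → Municipal Certificate not required.
Rule 4: is a franchise of a national chain (not: is a registered nonprofit) → Trade Permit not required.
Rule 5: vehicles 19 > 13 → Small Fleet Authorization not required.
Rule 6: employees 42 ≤ 50; vehicles 19 ≥ 8 → Regulatory Certificate required.
Rule 7: vehicles 19 > 14 → Annual Permit not required.
Rule 8: seating 70 ≥ 48 → Municipal Registration not required.
Rule 9: seating 70 > 54; is a franchise of a national chain (not: is a sole proprietorship) → High-Occupancy Authorization not required.
Rule 10: vehicles 19 ≥ 13; employees 42 ≥ 14 → Annual Certificate not required.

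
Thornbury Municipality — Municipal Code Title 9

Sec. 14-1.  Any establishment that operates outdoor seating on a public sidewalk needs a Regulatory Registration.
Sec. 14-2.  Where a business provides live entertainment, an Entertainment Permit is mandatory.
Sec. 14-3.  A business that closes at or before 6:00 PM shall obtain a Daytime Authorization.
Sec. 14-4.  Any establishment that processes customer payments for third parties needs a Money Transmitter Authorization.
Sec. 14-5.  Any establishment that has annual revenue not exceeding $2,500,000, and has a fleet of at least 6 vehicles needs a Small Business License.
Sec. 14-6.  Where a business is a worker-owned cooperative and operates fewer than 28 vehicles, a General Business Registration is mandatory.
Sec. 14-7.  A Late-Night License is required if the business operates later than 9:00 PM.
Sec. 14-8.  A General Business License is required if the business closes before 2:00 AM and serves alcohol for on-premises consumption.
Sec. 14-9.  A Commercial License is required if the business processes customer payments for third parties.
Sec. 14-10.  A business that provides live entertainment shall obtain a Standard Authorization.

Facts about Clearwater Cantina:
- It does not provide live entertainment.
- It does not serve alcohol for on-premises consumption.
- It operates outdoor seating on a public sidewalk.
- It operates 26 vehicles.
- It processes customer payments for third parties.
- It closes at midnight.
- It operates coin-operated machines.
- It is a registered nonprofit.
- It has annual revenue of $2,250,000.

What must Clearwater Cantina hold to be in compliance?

Sec. 14-1. operates outdoor seating on a public sidewalk → Regulatory Registration required.
Sec. 14-2. does not provide live entertainment → Entertainment Permit not required.
Sec. 14-3. closes midnight, after 6:00 PM → Daytime Authorization not required.
Sec. 14-4. processes customer payments for third parties → Money Transmitter Authorization required.
Sec. 14-5. revenue $2,250,000 ≤ $2,500,000; vehicles 26 ≥ 6 → Small Business License required.
Sec. 14-6. is a registered nonprofit (not: is a worker-owned cooperative); vehicles 26 < 28 → General Business Registration not required.
Sec. 14-7. closes midnight, after 9:00 PM → Late-Night License required.
Sec. 14-8. closes midnight, at/before 2:00 AM; does not serve alcohol for on-premises consumption → General Business License not required.
Sec. 14-9. processes customer payments for third parties → Commercial License required.
Sec. 14-10. does not provide live entertainment → Standard Authorization not required.

Commercial License, Late-Night License, Money Transmitter Authorization, Regulatory Registration, Small Business License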